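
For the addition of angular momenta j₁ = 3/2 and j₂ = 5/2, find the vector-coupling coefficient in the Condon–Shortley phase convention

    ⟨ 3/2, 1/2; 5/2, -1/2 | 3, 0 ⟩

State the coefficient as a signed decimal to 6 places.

√[7·1!2!4!/8! · 2!1!2!3!3!3!] = √(36/5)
  +(−1)^0/∏(0,1,1,2,1,2)! = 1/4  (running 1/4)
  +(−1)^1/∏(1,0,0,1,2,3)! = -1/12  (running 1/6)
⟨..|..⟩ = √(36/5)·(1/6) = +0.447214

+0.447214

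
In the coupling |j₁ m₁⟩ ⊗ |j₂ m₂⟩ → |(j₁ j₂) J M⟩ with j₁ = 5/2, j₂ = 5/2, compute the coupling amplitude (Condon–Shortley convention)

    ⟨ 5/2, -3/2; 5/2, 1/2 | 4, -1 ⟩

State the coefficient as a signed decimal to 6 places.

j₁+j₂−J=1  J+j₁−j₂=4  J−j₁+j₂=4  j₁+j₂+J+1=10
(j₁±m₁, j₂±m₂, J±M) = (1,4,3,2,3,5)
P² = 10368/35
sum k=0..1:
  [0] +1/144 = 1/144
  [1] −1/24 = -1/24
S = -5/144
C² = P²·S² = 5/14 ; C = -0.597614

-0.597614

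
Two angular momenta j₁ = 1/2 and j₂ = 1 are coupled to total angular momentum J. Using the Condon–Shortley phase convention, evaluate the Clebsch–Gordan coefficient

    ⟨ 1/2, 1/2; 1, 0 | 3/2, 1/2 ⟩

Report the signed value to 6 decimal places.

+√(2/3) = +0.816497

j₁+j₂−J=0  J+j₁−j₂=1  J−j₁+j₂=2  j₁+j₂+J+1=4
(j₁±m₁, j₂±m₂, J±M) = (1,0,1,1,2,1)
P² = 2/3
sum k=0..0:
  [0] +1/1 = 1
S = 1
C² = P²·S² = 2/3 ; C = +0.816497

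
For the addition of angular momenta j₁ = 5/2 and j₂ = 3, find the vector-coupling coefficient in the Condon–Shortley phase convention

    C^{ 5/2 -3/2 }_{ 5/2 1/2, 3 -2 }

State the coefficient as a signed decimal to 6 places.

triangle: 3!*2!*3!/9! = 72/362880
(j±m)!: 3!*2!*1!*5!*1!*4! = 34560
prefactor² = (2J+1)*Δ*N² = 288/7
  k=0: +1/(0!*3!*2!*1!*0!*2!) = 1/24
  k=1: −1/(1!*2!*1!*0!*1!*3!) = -1/12
Σ = -1/24  ⇒  CG² = 288/7*(-1/24)² = 1/14
CG = −√(1/14) = -0.267261

-0.267261  (= −√(1/14))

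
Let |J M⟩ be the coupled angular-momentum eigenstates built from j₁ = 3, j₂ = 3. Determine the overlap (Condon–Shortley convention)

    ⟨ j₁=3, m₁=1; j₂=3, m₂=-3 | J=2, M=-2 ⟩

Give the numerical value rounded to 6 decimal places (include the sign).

+√(5/42) = +0.345033

√[5·4!2!2!/9! · 4!2!0!6!0!4!] = √(7680/7)
  +(−1)^0/∏(0,4,2,0,0,2)! = 1/96  (running 1/96)
⟨..|..⟩ = √(7680/7)·(1/96) = +0.345033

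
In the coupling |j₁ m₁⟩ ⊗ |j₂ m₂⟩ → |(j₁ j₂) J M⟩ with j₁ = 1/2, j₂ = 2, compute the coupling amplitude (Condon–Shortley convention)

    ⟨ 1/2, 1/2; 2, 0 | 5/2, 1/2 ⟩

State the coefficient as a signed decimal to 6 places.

+0.774597  (= +√(3/5))

triangle: 0!×1!×4!/6! = 24/720
(j±m)!: 1!×0!×2!×2!×3!×2! = 48
prefactor² = (2J+1)×Δ×N² = 48/5
  k=0: +1/(0!×0!×0!×2!×1!×2!) = 1/4
Σ = 1/4  ⇒  CG² = 48/5×1/4² = 3/5
CG = +√(3/5) = +0.774597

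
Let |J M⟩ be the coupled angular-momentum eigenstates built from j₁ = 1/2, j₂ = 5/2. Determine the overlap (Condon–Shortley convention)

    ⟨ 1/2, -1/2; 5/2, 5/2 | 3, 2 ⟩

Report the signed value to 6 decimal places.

+0.408248

j₁+j₂−J=0  J+j₁−j₂=1  J−j₁+j₂=5  j₁+j₂+J+1=7
(j₁±m₁, j₂±m₂, J±M) = (0,1,5,0,5,1)
P² = 2400
sum k=0..0:
  [0] +1/120 = 1/120
S = 1/120
C² = P²·S² = 1/6 ; C = +0.408248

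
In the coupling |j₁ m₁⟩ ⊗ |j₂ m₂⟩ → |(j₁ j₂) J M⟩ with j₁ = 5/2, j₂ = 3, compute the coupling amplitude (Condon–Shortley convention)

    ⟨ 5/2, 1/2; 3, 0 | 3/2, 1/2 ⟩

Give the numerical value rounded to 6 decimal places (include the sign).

+0.338062

√[4·4!1!2!/8! · 3!2!3!3!2!1!] = √(144/35)
  +(−1)^1/∏(1,3,1,2,0,0)! = -1/12  (running -1/12)
  +(−1)^2/∏(2,2,0,1,1,1)! = 1/4  (running 1/6)
⟨..|..⟩ = √(144/35)·(1/6) = +0.338062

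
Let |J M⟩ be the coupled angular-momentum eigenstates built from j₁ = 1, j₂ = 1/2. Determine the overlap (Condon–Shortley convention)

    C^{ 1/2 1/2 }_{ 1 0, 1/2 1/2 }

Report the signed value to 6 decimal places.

−√(1/3) = -0.577350

√[2·1!1!0!/3! · 1!1!1!0!1!0!] = √(1/3)
  +(−1)^1/∏(1,0,0,0,1,0)! = -1  (running -1)
⟨..|..⟩ = √(1/3)·(-1) = -0.577350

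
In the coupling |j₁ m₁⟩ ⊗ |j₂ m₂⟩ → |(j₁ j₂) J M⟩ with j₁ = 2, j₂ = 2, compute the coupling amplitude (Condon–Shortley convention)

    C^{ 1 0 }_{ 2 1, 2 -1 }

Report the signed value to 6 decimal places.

j₁+j₂−J=3  J+j₁−j₂=1  J−j₁+j₂=1  j₁+j₂+J+1=6
(j₁±m₁, j₂±m₂, J±M) = (3,1,1,3,1,1)
P² = 9/10
sum k=0..1:
  [0] +1/6 = 1/6
  [1] −1/2 = -1/2
S = -1/3
C² = P²·S² = 1/10 ; C = -0.316228

-0.316228  (= −√(1/10))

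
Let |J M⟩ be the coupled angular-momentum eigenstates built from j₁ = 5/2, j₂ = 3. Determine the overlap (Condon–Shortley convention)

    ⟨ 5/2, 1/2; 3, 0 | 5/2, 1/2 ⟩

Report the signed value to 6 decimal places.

triangle: 3!·2!·3!/9! = 72/362880
(j±m)!: 3!·2!·3!·3!·3!·2! = 5184
prefactor² = (2J+1)·Δ·N² = 216/35
  k=0: +1/(0!·3!·2!·3!·0!·0!) = 1/72
  k=1: −1/(1!·2!·1!·2!·1!·1!) = -1/4
  k=2: +1/(2!·1!·0!·1!·2!·2!) = 1/8
Σ = -1/9  ⇒  CG² = 216/35·(-1/9)² = 8/105
CG = −√(8/105) = -0.276026

−√(8/105) = -0.276026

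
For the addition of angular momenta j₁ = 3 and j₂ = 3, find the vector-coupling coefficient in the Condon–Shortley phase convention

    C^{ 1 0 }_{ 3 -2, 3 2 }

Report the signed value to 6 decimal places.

+0.377964

√[3·5!1!1!/8! · 1!5!5!1!1!1!] = √(900/7)
  +(−1)^4/∏(4,1,1,1,0,0)! = 1/24  (running 1/24)
  +(−1)^5/∏(5,0,0,0,1,1)! = -1/120  (running 1/30)
⟨..|..⟩ = √(900/7)·(1/30) = +0.377964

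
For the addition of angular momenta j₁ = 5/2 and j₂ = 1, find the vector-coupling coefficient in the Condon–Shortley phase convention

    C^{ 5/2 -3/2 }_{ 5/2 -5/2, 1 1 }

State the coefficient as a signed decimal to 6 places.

√[6·1!4!1!/7! · 0!5!2!0!1!4!] = √(1152/7)
  +(−1)^1/∏(1,0,4,1,0,0)! = -1/24  (running -1/24)
⟨..|..⟩ = √(1152/7)·(-1/24) = -0.534522

-0.534522  (= −√(2/7))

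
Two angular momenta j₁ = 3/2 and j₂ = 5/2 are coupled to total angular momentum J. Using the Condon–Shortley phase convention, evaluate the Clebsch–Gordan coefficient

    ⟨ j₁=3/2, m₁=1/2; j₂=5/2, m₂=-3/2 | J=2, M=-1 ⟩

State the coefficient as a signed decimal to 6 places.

j₁+j₂−J=2  J+j₁−j₂=1  J−j₁+j₂=3  j₁+j₂+J+1=7
(j₁±m₁, j₂±m₂, J±M) = (2,1,1,4,1,3)
P² = 24/7
sum k=0..1:
  [0] +1/4 = 1/4
  [1] −1/6 = -1/6
S = 1/12
C² = P²·S² = 1/42 ; C = +0.154303

+0.154303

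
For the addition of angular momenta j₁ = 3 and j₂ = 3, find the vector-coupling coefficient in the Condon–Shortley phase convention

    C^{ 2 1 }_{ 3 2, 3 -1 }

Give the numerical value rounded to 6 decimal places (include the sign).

√[5·4!2!2!/9! · 5!1!2!4!3!1!] = √(320/7)
  +(−1)^0/∏(0,4,1,2,1,0)! = 1/48  (running 1/48)
  +(−1)^1/∏(1,3,0,1,2,1)! = -1/12  (running -1/16)
⟨..|..⟩ = √(320/7)·(-1/16) = -0.422577

-0.422577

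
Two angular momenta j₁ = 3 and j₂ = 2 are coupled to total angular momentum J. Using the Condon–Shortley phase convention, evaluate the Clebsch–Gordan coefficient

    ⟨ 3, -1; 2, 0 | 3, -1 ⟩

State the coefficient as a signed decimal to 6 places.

√[7·2!4!2!/9! · 2!4!2!2!2!4!] = √(256/15)
  +(−1)^0/∏(0,2,4,2,0,0)! = 1/96  (running 1/96)
  +(−1)^1/∏(1,1,3,1,1,1)! = -1/6  (running -5/32)
  +(−1)^2/∏(2,0,2,0,2,2)! = 1/16  (running -3/32)
⟨..|..⟩ = √(256/15)·(-3/32) = -0.387298

-0.387298  (= −√(3/20))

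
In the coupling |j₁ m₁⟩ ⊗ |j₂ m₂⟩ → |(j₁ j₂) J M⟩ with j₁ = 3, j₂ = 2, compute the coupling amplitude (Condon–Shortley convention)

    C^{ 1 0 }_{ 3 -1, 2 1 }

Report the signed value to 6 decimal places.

triangle: 4!*2!*0!/7! = 48/5040
(j±m)!: 2!*4!*3!*1!*1!*1! = 288
prefactor² = (2J+1)*Δ*N² = 288/35
  k=3: −1/(3!*1!*1!*0!*1!*0!) = -1/6
Σ = -1/6  ⇒  CG² = 288/35*(-1/6)² = 8/35
CG = −√(8/35) = -0.478091

−√(8/35) = -0.478091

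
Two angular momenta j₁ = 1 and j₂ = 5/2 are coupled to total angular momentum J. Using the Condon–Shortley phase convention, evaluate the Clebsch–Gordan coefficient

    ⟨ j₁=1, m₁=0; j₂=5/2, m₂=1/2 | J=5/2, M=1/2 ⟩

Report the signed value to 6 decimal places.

√[6·1!1!4!/7! · 1!1!3!2!3!2!] = √(144/35)
  +(−1)^0/∏(0,1,1,3,0,1)! = 1/6  (running 1/6)
  +(−1)^1/∏(1,0,0,2,1,2)! = -1/4  (running -1/12)
⟨..|..⟩ = √(144/35)·(-1/12) = -0.169031

-0.169031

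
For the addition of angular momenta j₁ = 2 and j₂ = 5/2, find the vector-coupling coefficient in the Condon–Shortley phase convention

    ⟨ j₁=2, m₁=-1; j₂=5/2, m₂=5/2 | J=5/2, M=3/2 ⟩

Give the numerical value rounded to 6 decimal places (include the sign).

+√(3/7) = +0.654654

j₁+j₂−J=2  J+j₁−j₂=2  J−j₁+j₂=3  j₁+j₂+J+1=8
(j₁±m₁, j₂±m₂, J±M) = (1,3,5,0,4,1)
P² = 432/7
sum k=2..2:
  [2] +1/12 = 1/12
S = 1/12
C² = P²·S² = 3/7 ; C = +0.654654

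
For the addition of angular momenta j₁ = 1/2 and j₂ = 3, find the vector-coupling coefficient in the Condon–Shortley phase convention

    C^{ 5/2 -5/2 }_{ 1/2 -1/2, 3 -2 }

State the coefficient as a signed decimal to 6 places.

−√(1/7) = -0.377964

√[6·1!0!5!/7! · 0!1!1!5!0!5!] = √(14400/7)
  +(−1)^1/∏(1,0,0,0,0,5)! = -1/120  (running -1/120)
⟨..|..⟩ = √(14400/7)·(-1/120) = -0.377964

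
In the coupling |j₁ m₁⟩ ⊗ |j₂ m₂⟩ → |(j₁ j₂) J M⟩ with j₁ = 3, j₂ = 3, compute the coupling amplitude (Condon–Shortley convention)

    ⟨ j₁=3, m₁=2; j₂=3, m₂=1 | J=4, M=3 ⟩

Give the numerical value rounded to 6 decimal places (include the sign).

j₁+j₂−J=2  J+j₁−j₂=4  J−j₁+j₂=4  j₁+j₂+J+1=11
(j₁±m₁, j₂±m₂, J±M) = (5,1,4,2,7,1)
P² = 82944/11
sum k=0..1:
  [0] +1/288 = 1/288
  [1] −1/144 = -1/144
S = -1/288
C² = P²·S² = 1/11 ; C = -0.301511

-0.301511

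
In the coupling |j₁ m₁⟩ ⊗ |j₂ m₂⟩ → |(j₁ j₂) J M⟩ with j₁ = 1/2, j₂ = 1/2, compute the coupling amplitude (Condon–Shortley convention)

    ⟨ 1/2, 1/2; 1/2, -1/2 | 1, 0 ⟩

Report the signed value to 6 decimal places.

+0.707107

j₁+j₂−J=0  J+j₁−j₂=1  J−j₁+j₂=1  j₁+j₂+J+1=3
(j₁±m₁, j₂±m₂, J±M) = (1,0,0,1,1,1)
P² = 1/2
sum k=0..0:
  [0] +1/1 = 1
S = 1
C² = P²·S² = 1/2 ; C = +0.707107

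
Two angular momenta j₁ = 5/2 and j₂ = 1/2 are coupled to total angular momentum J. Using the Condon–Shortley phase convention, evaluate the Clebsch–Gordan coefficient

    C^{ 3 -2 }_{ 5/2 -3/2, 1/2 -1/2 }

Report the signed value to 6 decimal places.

j₁+j₂−J=0  J+j₁−j₂=5  J−j₁+j₂=1  j₁+j₂+J+1=7
(j₁±m₁, j₂±m₂, J±M) = (1,4,0,1,1,5)
P² = 480
sum k=0..0:
  [0] +1/24 = 1/24
S = 1/24
C² = P²·S² = 5/6 ; C = +0.912871

+√(5/6) = +0.912871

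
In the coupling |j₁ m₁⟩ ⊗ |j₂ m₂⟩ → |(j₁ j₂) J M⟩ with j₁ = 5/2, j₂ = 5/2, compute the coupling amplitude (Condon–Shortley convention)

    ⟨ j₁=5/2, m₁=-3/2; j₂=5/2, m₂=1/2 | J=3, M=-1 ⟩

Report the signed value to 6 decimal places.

+√(1/30) ≈ +0.182574

j₁+j₂−J=2  J+j₁−j₂=3  J−j₁+j₂=3  j₁+j₂+J+1=9
(j₁±m₁, j₂±m₂, J±M) = (1,4,3,2,2,4)
P² = 96/5
sum k=1..2:
  [1] −1/12 = -1/12
  [2] +1/8 = 1/8
S = 1/24
C² = P²·S² = 1/30 ; C = +0.182574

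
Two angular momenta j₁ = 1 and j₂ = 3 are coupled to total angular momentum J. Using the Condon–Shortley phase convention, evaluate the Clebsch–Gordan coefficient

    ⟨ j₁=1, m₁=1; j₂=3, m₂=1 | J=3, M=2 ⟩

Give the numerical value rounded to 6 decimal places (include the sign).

+√(5/12) ≈ +0.645497

triangle: 1!×1!×5!/8! = 120/40320
(j±m)!: 2!×0!×4!×2!×5!×1! = 11520
prefactor² = (2J+1)×Δ×N² = 240
  k=0: +1/(0!×1!×0!×4!×1!×1!) = 1/24
Σ = 1/24  ⇒  CG² = 240×1/24² = 5/12
CG = +√(5/12) = +0.645497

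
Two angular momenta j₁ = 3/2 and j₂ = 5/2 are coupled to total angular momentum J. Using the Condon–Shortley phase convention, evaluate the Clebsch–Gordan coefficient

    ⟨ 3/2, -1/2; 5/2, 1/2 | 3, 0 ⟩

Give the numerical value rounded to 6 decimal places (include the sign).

triangle: 1!·2!·4!/8! = 48/40320
(j±m)!: 1!·2!·3!·2!·3!·3! = 864
prefactor² = (2J+1)·Δ·N² = 36/5
  k=0: +1/(0!·1!·2!·3!·0!·1!) = 1/12
  k=1: −1/(1!·0!·1!·2!·1!·2!) = -1/4
Σ = -1/6  ⇒  CG² = 36/5·(-1/6)² = 1/5
CG = −√(1/5) = -0.447214

−√(1/5) ≈ -0.447214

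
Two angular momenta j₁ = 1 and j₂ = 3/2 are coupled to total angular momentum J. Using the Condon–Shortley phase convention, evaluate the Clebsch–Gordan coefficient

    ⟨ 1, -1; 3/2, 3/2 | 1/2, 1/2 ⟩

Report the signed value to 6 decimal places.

triangle: 2!*0!*1!/4! = 2/24
(j±m)!: 0!*2!*3!*0!*1!*0! = 12
prefactor² = (2J+1)*Δ*N² = 2
  k=2: +1/(2!*0!*0!*1!*0!*0!) = 1/2
Σ = 1/2  ⇒  CG² = 2*1/2² = 1/2
CG = +√(1/2) = +0.707107

+0.707107  (= +√(1/2))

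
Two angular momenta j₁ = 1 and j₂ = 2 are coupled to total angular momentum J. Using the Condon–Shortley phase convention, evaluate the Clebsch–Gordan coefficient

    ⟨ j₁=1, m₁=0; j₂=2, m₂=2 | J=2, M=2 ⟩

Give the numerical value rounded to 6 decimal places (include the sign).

−√(2/3) ≈ -0.816497

triangle: 1!·1!·3!/6! = 6/720
(j±m)!: 1!·1!·4!·0!·4!·0! = 576
prefactor² = (2J+1)·Δ·N² = 24
  k=1: −1/(1!·0!·0!·3!·1!·0!) = -1/6
Σ = -1/6  ⇒  CG² = 24·(-1/6)² = 2/3
CG = −√(2/3) = -0.816497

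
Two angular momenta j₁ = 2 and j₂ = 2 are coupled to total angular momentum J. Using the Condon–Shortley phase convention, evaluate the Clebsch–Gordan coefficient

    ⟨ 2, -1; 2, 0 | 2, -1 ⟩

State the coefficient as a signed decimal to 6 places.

−√(1/14) = -0.267261

triangle: 2!×2!×2!/7! = 8/5040
(j±m)!: 1!×3!×2!×2!×1!×3! = 144
prefactor² = (2J+1)×Δ×N² = 8/7
  k=1: −1/(1!×1!×2!×1!×0!×1!) = -1/2
  k=2: +1/(2!×0!×1!×0!×1!×2!) = 1/4
Σ = -1/4  ⇒  CG² = 8/7×(-1/4)² = 1/14
CG = −√(1/14) = -0.267261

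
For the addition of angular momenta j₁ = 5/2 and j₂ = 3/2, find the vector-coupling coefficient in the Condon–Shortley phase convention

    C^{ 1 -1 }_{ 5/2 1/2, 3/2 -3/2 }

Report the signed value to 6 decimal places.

√[3·3!2!0!/6! · 3!2!0!3!0!2!] = √(36/5)
  +(−1)^0/∏(0,3,2,0,0,0)! = 1/12  (running 1/12)
⟨..|..⟩ = √(36/5)·(1/12) = +0.223607

+√(1/20) ≈ +0.223607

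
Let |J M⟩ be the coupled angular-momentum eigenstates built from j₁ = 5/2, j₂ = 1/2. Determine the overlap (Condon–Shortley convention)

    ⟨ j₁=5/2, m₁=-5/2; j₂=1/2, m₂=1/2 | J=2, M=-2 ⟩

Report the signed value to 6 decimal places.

j₁+j₂−J=1  J+j₁−j₂=4  J−j₁+j₂=0  j₁+j₂+J+1=6
(j₁±m₁, j₂±m₂, J±M) = (0,5,1,0,0,4)
P² = 480
sum k=1..1:
  [1] −1/24 = -1/24
S = -1/24
C² = P²·S² = 5/6 ; C = -0.912871

-0.912871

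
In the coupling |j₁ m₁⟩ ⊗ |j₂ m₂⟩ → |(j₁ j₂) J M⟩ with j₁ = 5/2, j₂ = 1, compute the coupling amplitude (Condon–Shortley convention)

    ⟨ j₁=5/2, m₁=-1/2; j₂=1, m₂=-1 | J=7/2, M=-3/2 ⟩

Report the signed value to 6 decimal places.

√[8·0!5!2!/8! · 2!3!0!2!2!5!] = √(1920/7)
  +(−1)^0/∏(0,0,3,0,2,2)! = 1/24  (running 1/24)
⟨..|..⟩ = √(1920/7)·(1/24) = +0.690066

+0.690066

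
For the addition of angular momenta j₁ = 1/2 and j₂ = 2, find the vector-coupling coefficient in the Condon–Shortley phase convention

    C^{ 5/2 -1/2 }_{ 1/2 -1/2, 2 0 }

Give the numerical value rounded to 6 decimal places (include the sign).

triangle: 0!·1!·4!/6! = 24/720
(j±m)!: 0!·1!·2!·2!·2!·3! = 48
prefactor² = (2J+1)·Δ·N² = 48/5
  k=0: +1/(0!·0!·1!·2!·0!·2!) = 1/4
Σ = 1/4  ⇒  CG² = 48/5·1/4² = 3/5
CG = +√(3/5) = +0.774597

+0.774597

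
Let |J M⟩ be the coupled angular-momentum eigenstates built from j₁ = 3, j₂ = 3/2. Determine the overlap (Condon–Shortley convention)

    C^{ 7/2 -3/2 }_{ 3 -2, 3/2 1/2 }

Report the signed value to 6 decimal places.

√[8·1!5!2!/9! · 1!5!2!1!2!5!] = √(6400/21)
  +(−1)^0/∏(0,1,5,2,0,0)! = 1/240  (running 1/240)
  +(−1)^1/∏(1,0,4,1,1,1)! = -1/24  (running -3/80)
⟨..|..⟩ = √(6400/21)·(-3/80) = -0.654654

−√(3/7) = -0.654654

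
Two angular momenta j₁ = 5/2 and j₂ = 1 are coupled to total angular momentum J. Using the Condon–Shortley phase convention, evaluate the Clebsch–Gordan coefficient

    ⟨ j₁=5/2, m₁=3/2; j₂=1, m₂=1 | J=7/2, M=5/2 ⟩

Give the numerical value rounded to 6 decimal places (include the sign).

√[8·0!5!2!/8! · 4!1!2!0!6!1!] = √(11520/7)
  +(−1)^0/∏(0,0,1,2,4,0)! = 1/48  (running 1/48)
⟨..|..⟩ = √(11520/7)·(1/48) = +0.845154

+√(5/7) ≈ +0.845154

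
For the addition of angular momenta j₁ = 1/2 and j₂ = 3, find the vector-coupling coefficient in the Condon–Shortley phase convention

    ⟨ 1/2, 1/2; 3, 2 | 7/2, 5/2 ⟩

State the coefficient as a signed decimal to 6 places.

+√(6/7) ≈ +0.925820

j₁+j₂−J=0  J+j₁−j₂=1  J−j₁+j₂=6  j₁+j₂+J+1=8
(j₁±m₁, j₂±m₂, J±M) = (1,0,5,1,6,1)
P² = 86400/7
sum k=0..0:
  [0] +1/120 = 1/120
S = 1/120
C² = P²·S² = 6/7 ; C = +0.925820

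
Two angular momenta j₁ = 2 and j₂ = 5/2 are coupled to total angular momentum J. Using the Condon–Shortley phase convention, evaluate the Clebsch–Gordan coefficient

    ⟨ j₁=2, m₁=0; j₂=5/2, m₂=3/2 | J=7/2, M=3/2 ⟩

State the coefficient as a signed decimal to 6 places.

−√(2/7) = -0.534522

j₁+j₂−J=1  J+j₁−j₂=3  J−j₁+j₂=4  j₁+j₂+J+1=9
(j₁±m₁, j₂±m₂, J±M) = (2,2,4,1,5,2)
P² = 512/7
sum k=0..1:
  [0] +1/48 = 1/48
  [1] −1/12 = -1/12
S = -1/16
C² = P²·S² = 2/7 ; C = -0.534522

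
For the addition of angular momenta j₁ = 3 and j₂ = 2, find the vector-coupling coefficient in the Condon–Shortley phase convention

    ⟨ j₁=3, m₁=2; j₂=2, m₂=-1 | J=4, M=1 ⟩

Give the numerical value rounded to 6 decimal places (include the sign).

j₁+j₂−J=1  J+j₁−j₂=5  J−j₁+j₂=3  j₁+j₂+J+1=10
(j₁±m₁, j₂±m₂, J±M) = (5,1,1,3,5,3)
P² = 6480/7
sum k=0..1:
  [0] +1/48 = 1/48
  [1] −1/720 = -1/720
S = 7/360
C² = P²·S² = 7/20 ; C = +0.591608

+0.591608  (= +√(7/20))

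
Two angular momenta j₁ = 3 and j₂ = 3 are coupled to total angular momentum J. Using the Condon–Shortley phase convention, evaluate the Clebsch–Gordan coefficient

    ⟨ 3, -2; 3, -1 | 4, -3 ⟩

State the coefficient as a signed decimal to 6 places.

-0.301511  (= −√(1/11))

√[9·2!4!4!/11! · 1!5!2!4!1!7!] = √(82944/11)
  +(−1)^1/∏(1,1,4,1,0,3)! = -1/144  (running -1/144)
  +(−1)^2/∏(2,0,3,0,1,4)! = 1/288  (running -1/288)
⟨..|..⟩ = √(82944/11)·(-1/288) = -0.301511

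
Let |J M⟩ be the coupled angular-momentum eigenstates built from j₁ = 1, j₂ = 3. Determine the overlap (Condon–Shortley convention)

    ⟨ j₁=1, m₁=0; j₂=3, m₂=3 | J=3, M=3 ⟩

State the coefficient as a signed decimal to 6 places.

j₁+j₂−J=1  J+j₁−j₂=1  J−j₁+j₂=5  j₁+j₂+J+1=8
(j₁±m₁, j₂±m₂, J±M) = (1,1,6,0,6,0)
P² = 10800
sum k=1..1:
  [1] −1/120 = -1/120
S = -1/120
C² = P²·S² = 3/4 ; C = -0.866025

−√(3/4) = -0.866025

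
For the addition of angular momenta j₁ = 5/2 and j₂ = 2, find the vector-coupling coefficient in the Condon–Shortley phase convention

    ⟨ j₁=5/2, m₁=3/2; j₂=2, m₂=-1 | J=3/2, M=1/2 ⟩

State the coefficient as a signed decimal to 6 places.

−√(2/105) ≈ -0.138013

√[4·3!2!1!/7! · 4!1!1!3!2!1!] = √(96/35)
  +(−1)^0/∏(0,3,1,1,1,0)! = 1/6  (running 1/6)
  +(−1)^1/∏(1,2,0,0,2,1)! = -1/4  (running -1/12)
⟨..|..⟩ = √(96/35)·(-1/12) = -0.138013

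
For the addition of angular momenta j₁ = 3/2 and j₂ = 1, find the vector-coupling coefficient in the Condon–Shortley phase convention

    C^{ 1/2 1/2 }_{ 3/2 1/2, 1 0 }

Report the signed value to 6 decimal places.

triangle: 2!·1!·0!/4! = 2/24
(j±m)!: 2!·1!·1!·1!·1!·0! = 2
prefactor² = (2J+1)·Δ·N² = 1/3
  k=1: −1/(1!·1!·0!·0!·1!·0!) = -1
Σ = -1  ⇒  CG² = 1/3·(-1)² = 1/3
CG = −√(1/3) = -0.577350

-0.577350  (= −√(1/3))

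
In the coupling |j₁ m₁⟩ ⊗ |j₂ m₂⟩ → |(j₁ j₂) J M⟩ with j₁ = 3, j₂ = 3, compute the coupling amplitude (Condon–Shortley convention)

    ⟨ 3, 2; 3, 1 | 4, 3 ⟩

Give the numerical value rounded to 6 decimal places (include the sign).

−√(1/11) ≈ -0.301511

j₁+j₂−J=2  J+j₁−j₂=4  J−j₁+j₂=4  j₁+j₂+J+1=11
(j₁±m₁, j₂±m₂, J±M) = (5,1,4,2,7,1)
P² = 82944/11
sum k=0..1:
  [0] +1/288 = 1/288
  [1] −1/144 = -1/144
S = -1/288
C² = P²·S² = 1/11 ; C = -0.301511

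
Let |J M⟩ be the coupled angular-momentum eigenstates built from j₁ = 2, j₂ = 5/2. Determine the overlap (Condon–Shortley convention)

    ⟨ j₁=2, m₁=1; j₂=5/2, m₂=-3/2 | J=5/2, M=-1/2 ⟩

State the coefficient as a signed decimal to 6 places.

+0.414039

√[6·2!2!3!/8! · 3!1!1!4!2!3!] = √(216/35)
  +(−1)^0/∏(0,2,1,1,1,2)! = 1/4  (running 1/4)
  +(−1)^1/∏(1,1,0,0,2,3)! = -1/12  (running 1/6)
⟨..|..⟩ = √(216/35)·(1/6) = +0.414039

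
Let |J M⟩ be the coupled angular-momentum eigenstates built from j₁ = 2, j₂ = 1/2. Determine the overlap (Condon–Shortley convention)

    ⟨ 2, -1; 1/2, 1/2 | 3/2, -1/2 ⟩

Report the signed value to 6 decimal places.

−√(3/5) = -0.774597

triangle: 1!×3!×0!/5! = 6/120
(j±m)!: 1!×3!×1!×0!×1!×2! = 12
prefactor² = (2J+1)×Δ×N² = 12/5
  k=1: −1/(1!×0!×2!×0!×1!×0!) = -1/2
Σ = -1/2  ⇒  CG² = 12/5×(-1/2)² = 3/5
CG = −√(3/5) = -0.774597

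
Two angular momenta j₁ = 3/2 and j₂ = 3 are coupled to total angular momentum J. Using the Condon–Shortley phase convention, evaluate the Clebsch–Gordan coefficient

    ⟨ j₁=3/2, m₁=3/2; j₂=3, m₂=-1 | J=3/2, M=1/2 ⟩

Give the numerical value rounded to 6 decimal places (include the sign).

+0.338062

triangle: 3!*0!*3!/7! = 36/5040
(j±m)!: 3!*0!*2!*4!*2!*1! = 576
prefactor² = (2J+1)*Δ*N² = 576/35
  k=0: +1/(0!*3!*0!*2!*0!*1!) = 1/12
Σ = 1/12  ⇒  CG² = 576/35*1/12² = 4/35
CG = +√(4/35) = +0.338062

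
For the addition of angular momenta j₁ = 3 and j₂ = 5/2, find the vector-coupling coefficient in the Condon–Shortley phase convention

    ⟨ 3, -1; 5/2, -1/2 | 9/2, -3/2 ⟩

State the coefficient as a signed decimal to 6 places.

−√(5/231) ≈ -0.147122

j₁+j₂−J=1  J+j₁−j₂=5  J−j₁+j₂=4  j₁+j₂+J+1=11
(j₁±m₁, j₂±m₂, J±M) = (2,4,2,3,3,6)
P² = 138240/77
sum k=0..1:
  [0] +1/96 = 1/96
  [1] −1/72 = -1/72
S = -1/288
C² = P²·S² = 5/231 ; C = -0.147122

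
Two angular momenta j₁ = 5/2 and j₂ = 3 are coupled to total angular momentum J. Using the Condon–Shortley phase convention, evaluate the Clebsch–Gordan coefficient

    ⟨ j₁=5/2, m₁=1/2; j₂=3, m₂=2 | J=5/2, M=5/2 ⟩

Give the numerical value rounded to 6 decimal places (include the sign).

+√(5/14) = +0.597614

√[6·3!2!3!/9! · 3!2!5!1!5!0!] = √(1440/7)
  +(−1)^2/∏(2,1,0,3,2,0)! = 1/24  (running 1/24)
⟨..|..⟩ = √(1440/7)·(1/24) = +0.597614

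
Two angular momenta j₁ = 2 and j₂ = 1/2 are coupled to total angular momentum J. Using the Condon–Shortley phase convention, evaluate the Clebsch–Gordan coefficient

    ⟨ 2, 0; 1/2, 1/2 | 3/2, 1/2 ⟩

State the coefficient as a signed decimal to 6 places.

−√(2/5) = -0.632456

j₁+j₂−J=1  J+j₁−j₂=3  J−j₁+j₂=0  j₁+j₂+J+1=5
(j₁±m₁, j₂±m₂, J±M) = (2,2,1,0,2,1)
P² = 8/5
sum k=1..1:
  [1] −1/2 = -1/2
S = -1/2
C² = P²·S² = 2/5 ; C = -0.632456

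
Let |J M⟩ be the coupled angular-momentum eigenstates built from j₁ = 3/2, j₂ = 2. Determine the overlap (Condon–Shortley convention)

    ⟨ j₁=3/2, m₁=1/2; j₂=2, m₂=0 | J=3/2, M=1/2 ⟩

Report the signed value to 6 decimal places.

√[4·2!1!2!/6! · 2!1!2!2!2!1!] = √(16/45)
  +(−1)^0/∏(0,2,1,2,0,0)! = 1/4  (running 1/4)
  +(−1)^1/∏(1,1,0,1,1,1)! = -1  (running -3/4)
⟨..|..⟩ = √(16/45)·(-3/4) = -0.447214

-0.447214  (= −√(1/5))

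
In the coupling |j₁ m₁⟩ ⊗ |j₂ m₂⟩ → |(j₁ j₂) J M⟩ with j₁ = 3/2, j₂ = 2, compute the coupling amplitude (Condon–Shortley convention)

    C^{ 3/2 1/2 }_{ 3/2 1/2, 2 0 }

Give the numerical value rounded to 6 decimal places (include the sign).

j₁+j₂−J=2  J+j₁−j₂=1  J−j₁+j₂=2  j₁+j₂+J+1=6
(j₁±m₁, j₂±m₂, J±M) = (2,1,2,2,2,1)
P² = 16/45
sum k=0..1:
  [0] +1/4 = 1/4
  [1] −1/1 = -1
S = -3/4
C² = P²·S² = 1/5 ; C = -0.447214

−√(1/5) = -0.447214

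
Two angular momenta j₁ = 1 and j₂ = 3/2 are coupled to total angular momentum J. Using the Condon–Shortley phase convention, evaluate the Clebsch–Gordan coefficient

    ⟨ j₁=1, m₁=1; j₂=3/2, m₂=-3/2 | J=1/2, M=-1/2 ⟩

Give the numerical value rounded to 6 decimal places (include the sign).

triangle: 2!×0!×1!/4! = 2/24
(j±m)!: 2!×0!×0!×3!×0!×1! = 12
prefactor² = (2J+1)×Δ×N² = 2
  k=0: +1/(0!×2!×0!×0!×0!×1!) = 1/2
Σ = 1/2  ⇒  CG² = 2×1/2² = 1/2
CG = +√(1/2) = +0.707107

+√(1/2) ≈ +0.707107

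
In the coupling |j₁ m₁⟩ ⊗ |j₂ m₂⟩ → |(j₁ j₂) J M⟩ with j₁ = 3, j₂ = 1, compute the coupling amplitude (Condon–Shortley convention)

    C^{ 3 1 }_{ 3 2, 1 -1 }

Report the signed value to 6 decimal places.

√[7·1!5!1!/8! · 5!1!0!2!4!2!] = √(240)
  +(−1)^0/∏(0,1,1,0,4,1)! = 1/24  (running 1/24)
⟨..|..⟩ = √(240)·(1/24) = +0.645497

+√(5/12) = +0.645497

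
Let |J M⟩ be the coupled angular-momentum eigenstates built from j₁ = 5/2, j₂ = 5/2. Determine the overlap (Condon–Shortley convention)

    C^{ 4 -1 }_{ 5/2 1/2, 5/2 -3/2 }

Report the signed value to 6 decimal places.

+√(5/14) ≈ +0.597614

j₁+j₂−J=1  J+j₁−j₂=4  J−j₁+j₂=4  j₁+j₂+J+1=10
(j₁±m₁, j₂±m₂, J±M) = (3,2,1,4,3,5)
P² = 10368/35
sum k=0..1:
  [0] +1/24 = 1/24
  [1] −1/144 = -1/144
S = 5/144
C² = P²·S² = 5/14 ; C = +0.597614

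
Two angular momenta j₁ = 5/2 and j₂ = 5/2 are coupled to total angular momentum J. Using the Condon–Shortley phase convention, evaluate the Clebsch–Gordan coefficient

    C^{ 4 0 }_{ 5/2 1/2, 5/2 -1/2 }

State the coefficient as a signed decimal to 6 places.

√[9·1!4!4!/10! · 3!2!2!3!4!4!] = √(20736/175)
  +(−1)^0/∏(0,1,2,2,2,2)! = 1/16  (running 1/16)
  +(−1)^1/∏(1,0,1,1,3,3)! = -1/36  (running 5/144)
⟨..|..⟩ = √(20736/175)·(5/144) = +0.377964

+0.377964  (= +√(1/7))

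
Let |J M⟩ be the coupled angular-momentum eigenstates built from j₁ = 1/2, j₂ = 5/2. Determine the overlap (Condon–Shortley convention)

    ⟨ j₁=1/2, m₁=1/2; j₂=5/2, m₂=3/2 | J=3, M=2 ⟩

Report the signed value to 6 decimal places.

√[7·0!1!5!/7! · 1!0!4!1!5!1!] = √(480)
  +(−1)^0/∏(0,0,0,4,1,1)! = 1/24  (running 1/24)
⟨..|..⟩ = √(480)·(1/24) = +0.912871

+0.912871  (= +√(5/6))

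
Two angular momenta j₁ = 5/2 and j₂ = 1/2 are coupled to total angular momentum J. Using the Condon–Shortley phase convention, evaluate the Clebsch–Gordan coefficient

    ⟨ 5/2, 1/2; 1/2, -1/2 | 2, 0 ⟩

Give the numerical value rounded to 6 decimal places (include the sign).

+0.707107  (= +√(1/2))

triangle: 1!*4!*0!/6! = 24/720
(j±m)!: 3!*2!*0!*1!*2!*2! = 48
prefactor² = (2J+1)*Δ*N² = 8
  k=0: +1/(0!*1!*2!*0!*2!*0!) = 1/4
Σ = 1/4  ⇒  CG² = 8*1/4² = 1/2
CG = +√(1/2) = +0.707107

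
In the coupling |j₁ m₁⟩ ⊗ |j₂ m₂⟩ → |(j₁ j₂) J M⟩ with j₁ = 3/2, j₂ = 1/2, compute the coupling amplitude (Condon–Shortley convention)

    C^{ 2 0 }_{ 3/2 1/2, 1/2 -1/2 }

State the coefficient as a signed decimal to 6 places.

triangle: 0!·3!·1!/5! = 6/120
(j±m)!: 2!·1!·0!·1!·2!·2! = 8
prefactor² = (2J+1)·Δ·N² = 2
  k=0: +1/(0!·0!·1!·0!·2!·1!) = 1/2
Σ = 1/2  ⇒  CG² = 2·1/2² = 1/2
CG = +√(1/2) = +0.707107

+√(1/2) = +0.707107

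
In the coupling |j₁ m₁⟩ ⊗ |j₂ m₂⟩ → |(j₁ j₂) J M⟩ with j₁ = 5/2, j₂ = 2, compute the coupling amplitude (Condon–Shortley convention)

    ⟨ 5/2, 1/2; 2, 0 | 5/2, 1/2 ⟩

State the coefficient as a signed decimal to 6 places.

-0.478091

j₁+j₂−J=2  J+j₁−j₂=3  J−j₁+j₂=2  j₁+j₂+J+1=8
(j₁±m₁, j₂±m₂, J±M) = (3,2,2,2,3,2)
P² = 72/35
sum k=0..2:
  [0] +1/8 = 1/8
  [1] −1/2 = -1/2
  [2] +1/24 = 1/24
S = -1/3
C² = P²·S² = 8/35 ; C = -0.478091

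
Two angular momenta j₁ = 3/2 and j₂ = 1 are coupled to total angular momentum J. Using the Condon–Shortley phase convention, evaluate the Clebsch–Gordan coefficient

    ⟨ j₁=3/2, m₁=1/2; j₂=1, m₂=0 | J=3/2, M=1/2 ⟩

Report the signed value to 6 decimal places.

+√(1/15) = +0.258199

triangle: 1!·2!·1!/5! = 2/120
(j±m)!: 2!·1!·1!·1!·2!·1! = 4
prefactor² = (2J+1)·Δ·N² = 4/15
  k=0: +1/(0!·1!·1!·1!·1!·0!) = 1
  k=1: −1/(1!·0!·0!·0!·2!·1!) = -1/2
Σ = 1/2  ⇒  CG² = 4/15·1/2² = 1/15
CG = +√(1/15) = +0.258199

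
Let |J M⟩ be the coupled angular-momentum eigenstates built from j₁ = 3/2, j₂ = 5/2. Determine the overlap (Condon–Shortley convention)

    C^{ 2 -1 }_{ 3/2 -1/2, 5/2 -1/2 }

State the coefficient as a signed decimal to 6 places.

-0.545545

j₁+j₂−J=2  J+j₁−j₂=1  J−j₁+j₂=3  j₁+j₂+J+1=7
(j₁±m₁, j₂±m₂, J±M) = (1,2,2,3,1,3)
P² = 12/7
sum k=1..2:
  [1] −1/2 = -1/2
  [2] +1/12 = 1/12
S = -5/12
C² = P²·S² = 25/84 ; C = -0.545545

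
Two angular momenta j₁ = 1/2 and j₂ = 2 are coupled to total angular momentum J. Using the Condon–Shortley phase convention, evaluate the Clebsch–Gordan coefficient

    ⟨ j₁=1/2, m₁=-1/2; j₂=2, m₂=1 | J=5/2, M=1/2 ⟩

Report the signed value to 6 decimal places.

j₁+j₂−J=0  J+j₁−j₂=1  J−j₁+j₂=4  j₁+j₂+J+1=6
(j₁±m₁, j₂±m₂, J±M) = (0,1,3,1,3,2)
P² = 72/5
sum k=0..0:
  [0] +1/6 = 1/6
S = 1/6
C² = P²·S² = 2/5 ; C = +0.632456

+√(2/5) = +0.632456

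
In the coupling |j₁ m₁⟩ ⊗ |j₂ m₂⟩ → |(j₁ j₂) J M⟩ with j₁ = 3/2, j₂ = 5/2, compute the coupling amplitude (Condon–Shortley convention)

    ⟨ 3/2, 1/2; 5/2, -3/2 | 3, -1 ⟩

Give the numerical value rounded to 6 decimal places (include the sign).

+√(49/120) = +0.639010

j₁+j₂−J=1  J+j₁−j₂=2  J−j₁+j₂=4  j₁+j₂+J+1=8
(j₁±m₁, j₂±m₂, J±M) = (2,1,1,4,2,4)
P² = 96/5
sum k=0..1:
  [0] +1/6 = 1/6
  [1] −1/48 = -1/48
S = 7/48
C² = P²·S² = 49/120 ; C = +0.639010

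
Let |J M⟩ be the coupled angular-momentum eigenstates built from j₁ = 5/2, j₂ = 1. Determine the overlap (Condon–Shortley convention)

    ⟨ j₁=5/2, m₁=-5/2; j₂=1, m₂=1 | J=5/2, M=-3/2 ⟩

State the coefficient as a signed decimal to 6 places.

−√(2/7) = -0.534522

√[6·1!4!1!/7! · 0!5!2!0!1!4!] = √(1152/7)
  +(−1)^1/∏(1,0,4,1,0,0)! = -1/24  (running -1/24)
⟨..|..⟩ = √(1152/7)·(-1/24) = -0.534522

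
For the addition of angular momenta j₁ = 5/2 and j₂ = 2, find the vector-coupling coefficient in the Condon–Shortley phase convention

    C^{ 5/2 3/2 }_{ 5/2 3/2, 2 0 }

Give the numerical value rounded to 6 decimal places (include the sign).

j₁+j₂−J=2  J+j₁−j₂=3  J−j₁+j₂=2  j₁+j₂+J+1=8
(j₁±m₁, j₂±m₂, J±M) = (4,1,2,2,4,1)
P² = 288/35
sum k=0..1:
  [0] +1/8 = 1/8
  [1] −1/6 = -1/6
S = -1/24
C² = P²·S² = 1/70 ; C = -0.119523

−√(1/70) = -0.119523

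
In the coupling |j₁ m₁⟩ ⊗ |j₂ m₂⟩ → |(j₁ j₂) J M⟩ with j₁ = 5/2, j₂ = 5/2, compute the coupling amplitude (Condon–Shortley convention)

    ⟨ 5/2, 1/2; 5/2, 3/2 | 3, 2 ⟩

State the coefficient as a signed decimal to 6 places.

triangle: 2!×3!×3!/9! = 72/362880
(j±m)!: 3!×2!×4!×1!×5!×1! = 34560
prefactor² = (2J+1)×Δ×N² = 48
  k=1: −1/(1!×1!×1!×3!×2!×0!) = -1/12
  k=2: +1/(2!×0!×0!×2!×3!×1!) = 1/24
Σ = -1/24  ⇒  CG² = 48×(-1/24)² = 1/12
CG = −√(1/12) = -0.288675

−√(1/12) = -0.288675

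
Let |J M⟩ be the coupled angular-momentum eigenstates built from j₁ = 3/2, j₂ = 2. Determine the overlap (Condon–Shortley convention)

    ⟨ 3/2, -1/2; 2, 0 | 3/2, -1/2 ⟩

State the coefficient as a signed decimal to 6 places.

−√(1/5) = -0.447214

√[4·2!1!2!/6! · 1!2!2!2!1!2!] = √(16/45)
  +(−1)^1/∏(1,1,1,1,0,1)! = -1  (running -1)
  +(−1)^2/∏(2,0,0,0,1,2)! = 1/4  (running -3/4)
⟨..|..⟩ = √(16/45)·(-3/4) = -0.447214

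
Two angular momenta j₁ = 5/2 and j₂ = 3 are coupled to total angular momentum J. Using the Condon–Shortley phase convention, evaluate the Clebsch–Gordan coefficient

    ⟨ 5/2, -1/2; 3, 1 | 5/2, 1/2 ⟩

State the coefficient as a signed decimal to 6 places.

+0.478091  (= +√(8/35))

√[6·3!2!3!/9! · 2!3!4!2!3!2!] = √(288/35)
  +(−1)^1/∏(1,2,2,3,0,0)! = -1/24  (running -1/24)
  +(−1)^2/∏(2,1,1,2,1,1)! = 1/4  (running 5/24)
  +(−1)^3/∏(3,0,0,1,2,2)! = -1/24  (running 1/6)
⟨..|..⟩ = √(288/35)·(1/6) = +0.478091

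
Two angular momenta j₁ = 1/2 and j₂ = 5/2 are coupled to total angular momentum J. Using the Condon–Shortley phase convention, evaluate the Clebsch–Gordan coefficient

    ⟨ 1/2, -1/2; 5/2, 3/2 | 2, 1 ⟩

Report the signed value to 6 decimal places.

−√(2/3) = -0.816497

triangle: 1!×0!×4!/6! = 24/720
(j±m)!: 0!×1!×4!×1!×3!×1! = 144
prefactor² = (2J+1)×Δ×N² = 24
  k=1: −1/(1!×0!×0!×3!×0!×1!) = -1/6
Σ = -1/6  ⇒  CG² = 24×(-1/6)² = 2/3
CG = −√(2/3) = -0.816497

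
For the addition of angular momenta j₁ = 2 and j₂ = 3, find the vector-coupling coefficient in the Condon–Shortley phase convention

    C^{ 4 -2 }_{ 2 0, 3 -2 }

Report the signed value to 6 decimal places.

j₁+j₂−J=1  J+j₁−j₂=3  J−j₁+j₂=5  j₁+j₂+J+1=10
(j₁±m₁, j₂±m₂, J±M) = (2,2,1,5,2,6)
P² = 8640/7
sum k=0..1:
  [0] +1/48 = 1/48
  [1] −1/240 = -1/240
S = 1/60
C² = P²·S² = 12/35 ; C = +0.585540

+√(12/35) = +0.585540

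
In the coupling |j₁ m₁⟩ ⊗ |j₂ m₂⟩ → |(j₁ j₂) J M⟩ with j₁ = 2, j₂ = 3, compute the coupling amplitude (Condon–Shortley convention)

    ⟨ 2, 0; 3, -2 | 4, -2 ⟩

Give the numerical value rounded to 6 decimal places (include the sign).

j₁+j₂−J=1  J+j₁−j₂=3  J−j₁+j₂=5  j₁+j₂+J+1=10
(j₁±m₁, j₂±m₂, J±M) = (2,2,1,5,2,6)
P² = 8640/7
sum k=0..1:
  [0] +1/48 = 1/48
  [1] −1/240 = -1/240
S = 1/60
C² = P²·S² = 12/35 ; C = +0.585540

+0.585540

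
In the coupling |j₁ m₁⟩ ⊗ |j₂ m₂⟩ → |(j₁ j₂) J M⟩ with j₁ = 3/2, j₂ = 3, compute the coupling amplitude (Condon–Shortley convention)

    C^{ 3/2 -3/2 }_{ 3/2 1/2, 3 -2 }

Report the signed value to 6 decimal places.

-0.534522  (= −√(2/7))

j₁+j₂−J=3  J+j₁−j₂=0  J−j₁+j₂=3  j₁+j₂+J+1=7
(j₁±m₁, j₂±m₂, J±M) = (2,1,1,5,0,3)
P² = 288/7
sum k=1..1:
  [1] −1/12 = -1/12
S = -1/12
C² = P²·S² = 2/7 ; C = -0.534522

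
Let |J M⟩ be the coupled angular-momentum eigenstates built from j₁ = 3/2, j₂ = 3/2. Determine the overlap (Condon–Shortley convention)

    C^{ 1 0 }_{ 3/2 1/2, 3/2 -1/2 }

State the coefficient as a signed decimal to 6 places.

√[3·2!1!1!/5! · 2!1!1!2!1!1!] = √(1/5)
  +(−1)^0/∏(0,2,1,1,0,0)! = 1/2  (running 1/2)
  +(−1)^1/∏(1,1,0,0,1,1)! = -1  (running -1/2)
⟨..|..⟩ = √(1/5)·(-1/2) = -0.223607

−√(1/20) ≈ -0.223607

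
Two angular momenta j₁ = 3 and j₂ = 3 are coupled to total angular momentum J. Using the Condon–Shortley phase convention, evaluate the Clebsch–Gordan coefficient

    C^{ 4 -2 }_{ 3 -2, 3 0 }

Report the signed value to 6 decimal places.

+√(3/154) ≈ +0.139573

triangle: 2!*4!*4!/11! = 1152/39916800
(j±m)!: 1!*5!*3!*3!*2!*6! = 6220800
prefactor² = (2J+1)*Δ*N² = 124416/77
  k=1: −1/(1!*1!*4!*2!*0!*2!) = -1/96
  k=2: +1/(2!*0!*3!*1!*1!*3!) = 1/72
Σ = 1/288  ⇒  CG² = 124416/77*1/288² = 3/154
CG = +√(3/154) = +0.139573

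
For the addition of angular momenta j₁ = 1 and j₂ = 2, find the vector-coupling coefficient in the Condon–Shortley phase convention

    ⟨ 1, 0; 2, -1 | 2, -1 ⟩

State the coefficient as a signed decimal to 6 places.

+0.408248

triangle: 1!×1!×3!/6! = 6/720
(j±m)!: 1!×1!×1!×3!×1!×3! = 36
prefactor² = (2J+1)×Δ×N² = 3/2
  k=0: +1/(0!×1!×1!×1!×0!×2!) = 1/2
  k=1: −1/(1!×0!×0!×0!×1!×3!) = -1/6
Σ = 1/3  ⇒  CG² = 3/2×1/3² = 1/6
CG = +√(1/6) = +0.408248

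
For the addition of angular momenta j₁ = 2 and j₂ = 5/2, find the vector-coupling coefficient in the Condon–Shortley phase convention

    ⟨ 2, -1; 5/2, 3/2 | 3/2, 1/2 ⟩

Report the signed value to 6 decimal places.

+√(2/105) = +0.138013

j₁+j₂−J=3  J+j₁−j₂=1  J−j₁+j₂=2  j₁+j₂+J+1=7
(j₁±m₁, j₂±m₂, J±M) = (1,3,4,1,2,1)
P² = 96/35
sum k=2..3:
  [2] +1/4 = 1/4
  [3] −1/6 = -1/6
S = 1/12
C² = P²·S² = 2/105 ; C = +0.138013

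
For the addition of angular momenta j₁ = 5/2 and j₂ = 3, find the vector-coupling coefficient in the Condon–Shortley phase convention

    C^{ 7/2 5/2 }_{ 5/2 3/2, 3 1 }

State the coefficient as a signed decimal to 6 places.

-0.398410

√[8·2!3!4!/10! · 4!1!4!2!6!1!] = √(18432/35)
  +(−1)^0/∏(0,2,1,4,2,0)! = 1/96  (running 1/96)
  +(−1)^1/∏(1,1,0,3,3,1)! = -1/36  (running -5/288)
⟨..|..⟩ = √(18432/35)·(-5/288) = -0.398410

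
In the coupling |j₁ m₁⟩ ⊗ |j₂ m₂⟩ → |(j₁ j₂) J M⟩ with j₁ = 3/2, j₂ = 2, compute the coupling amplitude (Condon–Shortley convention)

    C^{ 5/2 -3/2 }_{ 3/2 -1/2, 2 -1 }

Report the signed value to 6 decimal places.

+0.169031

triangle: 1!·2!·3!/7! = 12/5040
(j±m)!: 1!·2!·1!·3!·1!·4! = 288
prefactor² = (2J+1)·Δ·N² = 144/35
  k=0: +1/(0!·1!·2!·1!·0!·2!) = 1/4
  k=1: −1/(1!·0!·1!·0!·1!·3!) = -1/6
Σ = 1/12  ⇒  CG² = 144/35·1/12² = 1/35
CG = +√(1/35) = +0.169031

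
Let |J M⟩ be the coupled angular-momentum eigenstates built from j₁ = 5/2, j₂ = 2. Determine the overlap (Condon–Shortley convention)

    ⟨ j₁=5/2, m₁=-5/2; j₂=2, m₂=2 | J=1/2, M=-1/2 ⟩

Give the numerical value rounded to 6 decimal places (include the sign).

+0.577350  (= +√(1/3))

j₁+j₂−J=4  J+j₁−j₂=1  J−j₁+j₂=0  j₁+j₂+J+1=6
(j₁±m₁, j₂±m₂, J±M) = (0,5,4,0,0,1)
P² = 192
sum k=4..4:
  [4] +1/24 = 1/24
S = 1/24
C² = P²·S² = 1/3 ; C = +0.577350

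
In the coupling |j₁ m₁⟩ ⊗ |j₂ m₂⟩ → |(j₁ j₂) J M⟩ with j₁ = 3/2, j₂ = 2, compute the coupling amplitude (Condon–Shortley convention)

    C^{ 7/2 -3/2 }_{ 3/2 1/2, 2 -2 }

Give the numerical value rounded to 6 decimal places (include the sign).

√[8·0!3!4!/8! · 2!1!0!4!2!5!] = √(2304/7)
  +(−1)^0/∏(0,0,1,0,2,4)! = 1/48  (running 1/48)
⟨..|..⟩ = √(2304/7)·(1/48) = +0.377964

+0.377964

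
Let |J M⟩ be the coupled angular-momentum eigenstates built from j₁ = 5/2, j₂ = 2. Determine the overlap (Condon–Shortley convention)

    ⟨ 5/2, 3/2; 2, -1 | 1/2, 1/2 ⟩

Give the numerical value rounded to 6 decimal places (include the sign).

−√(4/15) ≈ -0.516398

√[2·4!1!0!/6! · 4!1!1!3!1!0!] = √(48/5)
  +(−1)^1/∏(1,3,0,0,1,0)! = -1/6  (running -1/6)
⟨..|..⟩ = √(48/5)·(-1/6) = -0.516398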